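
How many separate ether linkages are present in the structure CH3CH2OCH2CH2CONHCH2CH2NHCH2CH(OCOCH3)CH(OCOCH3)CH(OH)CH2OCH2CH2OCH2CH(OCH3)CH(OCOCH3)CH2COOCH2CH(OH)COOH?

4

Taking each segment in turn:
  CH2OCH2: C–O–C with sp³ carbons on both sides and no adjacent C=O → ether.
  CH2CONHCH2: –C(=O)–N– linkage → amide (the N is not an amine).
  CH2NHCH2: C–N–C with sp³ carbons and no adjacent C=O → amine (secondary).
  CH(OCOCH3): pendant –OC(=O)CH3: an acyloxy group → ester.
  CH(OCOCH3): pendant –OC(=O)CH3: an acyloxy group → ester.
  CH(OH): –OH on an sp³ carbon → alcohol (secondary).
  CH2OCH2: C–O–C with sp³ carbons on both sides and no adjacent C=O → ether.
  CH2OCH2: C–O–C with sp³ carbons on both sides and no adjacent C=O → ether.
  CH(OCH3): pendant –OCH3: C–O–C with sp³ C, no adjacent C=O → ether.
  CH(OCOCH3): pendant –OC(=O)CH3: an acyloxy group → ester.
  CH2COOCH2: –C(=O)–O–C with C on the carbonyl side → ester.
  CH(OH): –OH on an sp³ carbon → alcohol (secondary).
  COOH: –COOH: carbonyl C bonded to –OH and C → carboxylic acid (the –OH is not a separate alcohol).
Ether appears at: CH2OCH2, CH2OCH2, CH2OCH2, CH(OCH3) → 4.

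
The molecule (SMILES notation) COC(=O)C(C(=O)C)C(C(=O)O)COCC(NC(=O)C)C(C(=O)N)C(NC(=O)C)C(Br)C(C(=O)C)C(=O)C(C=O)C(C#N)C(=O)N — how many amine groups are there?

CH3O–C(=O)–: carbonyl C bonded to C and to –OCH3 → ester (not ketone + ether).
pendant –COCH3: carbonyl C bonded to two carbons → ketone.
pendant –COOH: carbonyl C bonded to C and –OH → carboxylic acid.
C–O–C with sp³ carbons on both sides and no adjacent C=O → ether.
pendant –NHC(=O)CH3: N bonded to a carbonyl → amide (not amine).
pendant –CONH2: carbonyl C bonded to C and N → amide.
pendant –NHC(=O)CH3: N bonded to a carbonyl → amide (not amine).
halogen on an sp³ carbon → alkyl halide.
pendant –COCH3: carbonyl C bonded to two carbons → ketone.
–C(=O)– with carbon on both sides → ketone.
pendant –CHO: carbonyl C bonded to C and H → aldehyde.
pendant –C≡N: nitrile.
–C(=O)NH2: carbonyl C bonded to C and to N → amide (the N is not a separate amine).
No segment is a amine: CH(NHCOCH3) is amide, not amine; CH(CONH2) is amide, not amine; CH(NHCOCH3) is amide, not amine. → 0.

0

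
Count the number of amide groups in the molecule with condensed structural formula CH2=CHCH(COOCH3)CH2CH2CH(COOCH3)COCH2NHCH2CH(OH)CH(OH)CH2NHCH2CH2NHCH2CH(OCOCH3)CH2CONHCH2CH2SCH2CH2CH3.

C=C double bond → alkene.
pendant –COOCH3: carbonyl C bonded to C and –OCH3 → ester.
pendant –COOCH3: carbonyl C bonded to C and –OCH3 → ester.
–C(=O)– with carbon on both sides → ketone.
C–N–C with sp³ carbons and no adjacent C=O → amine (secondary).
–OH on an sp³ carbon → alcohol (secondary).
–OH on an sp³ carbon → alcohol (secondary).
C–N–C with sp³ carbons and no adjacent C=O → amine (secondary).
C–N–C with sp³ carbons and no adjacent C=O → amine (secondary).
pendant –OC(=O)CH3: an acyloxy group → ester.
–C(=O)–N– linkage → amide (the N is not an amine).
C–S–C linkage → sulfide (thioether).
Amide appears at: CH2CONHCH2 → 1.

1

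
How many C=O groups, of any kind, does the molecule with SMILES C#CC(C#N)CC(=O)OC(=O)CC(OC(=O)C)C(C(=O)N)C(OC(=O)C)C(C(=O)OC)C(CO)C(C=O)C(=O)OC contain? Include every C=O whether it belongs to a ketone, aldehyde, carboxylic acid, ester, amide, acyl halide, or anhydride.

CH2CO-O-COCH2: anhydride, 2 C=O (running total 2).
CH(OCOCH3): ester, 1 C=O (running total 3).
CH(CONH2): amide, 1 C=O (running total 4).
CH(OCOCH3): ester, 1 C=O (running total 5).
CH(COOCH3): ester, 1 C=O (running total 6).
CH(CHO): aldehyde, 1 C=O (running total 7).
COOCH3: ester, 1 C=O (running total 8).

8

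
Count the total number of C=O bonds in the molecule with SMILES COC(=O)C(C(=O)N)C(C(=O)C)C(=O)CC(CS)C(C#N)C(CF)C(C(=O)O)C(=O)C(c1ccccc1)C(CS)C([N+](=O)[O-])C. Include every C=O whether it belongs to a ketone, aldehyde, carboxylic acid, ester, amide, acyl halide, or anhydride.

CH3OOC: ester, 1 C=O (running total 1).
CH(CONH2): amide, 1 C=O (running total 2).
CH(COCH3): ketone, 1 C=O (running total 3).
CO: ketone, 1 C=O (running total 4).
CH(COOH): carboxylic acid, 1 C=O (running total 5).
CO: ketone, 1 C=O (running total 6).

6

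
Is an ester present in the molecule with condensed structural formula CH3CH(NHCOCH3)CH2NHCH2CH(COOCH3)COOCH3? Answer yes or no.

yes

pendant –NHC(=O)CH3: N bonded to a carbonyl → amide (not amine).
C–N–C with sp³ carbons and no adjacent C=O → amine (secondary).
pendant –COOCH3: carbonyl C bonded to C and –OCH3 → ester.
–C(=O)OCH3: carbonyl C bonded to C and to –OCH3 → ester (not ketone + ether).
The CH(COOCH3) segment supplies the ester: pendant –COOCH3: carbonyl C bonded to C and –OCH3 → ester.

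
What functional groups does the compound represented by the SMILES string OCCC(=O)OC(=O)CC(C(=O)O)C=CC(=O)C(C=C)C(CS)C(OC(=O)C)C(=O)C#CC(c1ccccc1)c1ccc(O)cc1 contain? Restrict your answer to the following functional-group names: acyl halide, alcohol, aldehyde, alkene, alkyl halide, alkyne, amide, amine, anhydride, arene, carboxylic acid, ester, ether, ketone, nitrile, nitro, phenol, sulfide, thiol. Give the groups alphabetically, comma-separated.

alcohol, alkene, alkyne, anhydride, arene, carboxylic acid, ester, ketone, phenol, thiol

Taking each segment in turn:
  HOCH2: HO– on an sp³ carbon → alcohol.
  CH2CO-O-COCH2: two acyl groups sharing one oxygen, –C(=O)–O–C(=O)– → anhydride.
  CH(COOH): pendant –COOH: carbonyl C bonded to C and –OH → carboxylic acid.
  CH=CH: C=C double bond → alkene.
  CO: –C(=O)– with carbon on both sides → ketone.
  CH(CH=CH2): pendant –CH=CH2: C=C double bond → alkene.
  CH(CH2SH): pendant –CH2SH → thiol.
  CH(OCOCH3): pendant –OC(=O)CH3: an acyloxy group → ester.
  CO: –C(=O)– with carbon on both sides → ketone.
  C≡C: C≡C triple bond → alkyne.
  CH(C6H5): pendant –C6H5: benzene ring → arene.
  C6H4OH: –OH attached directly to an aromatic ring → phenol (not alcohol); the ring itself is an arene.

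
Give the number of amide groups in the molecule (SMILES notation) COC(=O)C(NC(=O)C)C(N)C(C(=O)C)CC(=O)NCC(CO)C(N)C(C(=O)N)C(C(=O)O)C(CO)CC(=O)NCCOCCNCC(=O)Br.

Taking each segment in turn:
  CH3OOC: CH3O–C(=O)–: carbonyl C bonded to C and to –OCH3 → ester (not ketone + ether).
  CH(NHCOCH3): pendant –NHC(=O)CH3: N bonded to a carbonyl → amide (not amine).
  CH(NH2): –NH2 on an sp³ carbon with no adjacent C=O → amine.
  CH(COCH3): pendant –COCH3: carbonyl C bonded to two carbons → ketone.
  CH2CONHCH2: –C(=O)–N– linkage → amide (the N is not an amine).
  CH(CH2OH): pendant –CH2OH on an sp³ backbone C → alcohol.
  CH(NH2): –NH2 on an sp³ carbon with no adjacent C=O → amine.
  CH(CONH2): pendant –CONH2: carbonyl C bonded to C and N → amide.
  CH(COOH): pendant –COOH: carbonyl C bonded to C and –OH → carboxylic acid.
  CH(CH2OH): pendant –CH2OH on an sp³ backbone C → alcohol.
  CH2CONHCH2: –C(=O)–N– linkage → amide (the N is not an amine).
  CH2OCH2: C–O–C with sp³ carbons on both sides and no adjacent C=O → ether.
  CH2NHCH2: C–N–C with sp³ carbons and no adjacent C=O → amine (secondary).
  COBr: –C(=O)Br: carbonyl C bonded to C and to a halogen → acyl halide (not alkyl halide).
Amide appears at: CH(NHCOCH3), CH2CONHCH2, CH(CONH2), CH2CONHCH2 → 4.

4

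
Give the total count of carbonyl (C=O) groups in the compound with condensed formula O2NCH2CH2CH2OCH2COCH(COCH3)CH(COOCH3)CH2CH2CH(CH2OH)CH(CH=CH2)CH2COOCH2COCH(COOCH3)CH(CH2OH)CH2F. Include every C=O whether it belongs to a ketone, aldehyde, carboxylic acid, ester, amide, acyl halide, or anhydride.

6

CO: ketone, 1 C=O (running total 1).
CH(COCH3): ketone, 1 C=O (running total 2).
CH(COOCH3): ester, 1 C=O (running total 3).
CH2COOCH2: ester, 1 C=O (running total 4).
CO: ketone, 1 C=O (running total 5).
CH(COOCH3): ester, 1 C=O (running total 6).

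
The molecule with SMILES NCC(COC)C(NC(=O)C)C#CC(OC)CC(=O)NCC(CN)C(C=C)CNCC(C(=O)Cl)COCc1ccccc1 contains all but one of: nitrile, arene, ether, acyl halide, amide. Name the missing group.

ether: present (CH(CH2OCH3) — pendant –CH2OCH3: C–O–C linkage → ether).
amide: present (CH(NHCOCH3) — pendant –NHC(=O)CH3: N bonded to a carbonyl → amide (not amine)).
arene: present (C6H5 — –C6H5 phenyl ring → arene).
acyl halide: present (CH(COCl) — pendant –C(=O)X: carbonyl C bonded to C and halogen → acyl halide).
nitrile: absent. In C≡C, the triple bond is C≡C, not C≡N.

nitrile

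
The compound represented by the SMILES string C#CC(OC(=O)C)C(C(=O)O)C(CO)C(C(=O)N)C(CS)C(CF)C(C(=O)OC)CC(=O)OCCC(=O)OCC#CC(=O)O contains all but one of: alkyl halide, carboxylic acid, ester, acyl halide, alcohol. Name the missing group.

carboxylic acid: present (CH(COOH) — pendant –COOH: carbonyl C bonded to C and –OH → carboxylic acid).
alkyl halide: present (CH(CH2F) — pendant –CH2X: halogen on sp³ carbon → alkyl halide).
ester: present (CH(OCOCH3) — pendant –OC(=O)CH3: an acyloxy group → ester).
alcohol: present (CH(CH2OH) — pendant –CH2OH on an sp³ backbone C → alcohol).
acyl halide: no segment matches this pattern.

acyl halide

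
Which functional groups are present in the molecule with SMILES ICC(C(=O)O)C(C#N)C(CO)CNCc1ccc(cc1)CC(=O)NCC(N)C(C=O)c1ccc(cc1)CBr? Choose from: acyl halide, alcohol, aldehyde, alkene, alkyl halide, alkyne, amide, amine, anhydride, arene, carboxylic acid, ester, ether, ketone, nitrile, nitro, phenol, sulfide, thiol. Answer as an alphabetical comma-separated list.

halogen on an sp³ carbon → alkyl halide.
pendant –COOH: carbonyl C bonded to C and –OH → carboxylic acid.
pendant –C≡N: nitrile.
pendant –CH2OH on an sp³ backbone C → alcohol.
C–N–C with sp³ carbons and no adjacent C=O → amine (secondary).
para-disubstituted benzene ring → arene.
–C(=O)–N– linkage → amide (the N is not an amine).
–NH2 on an sp³ carbon with no adjacent C=O → amine.
pendant –CHO: carbonyl C bonded to C and H → aldehyde.
para-disubstituted benzene ring → arene.
halogen on an sp³ carbon → alkyl halide.

alcohol, aldehyde, alkyl halide, amide, amine, arene, carboxylic acid, nitrile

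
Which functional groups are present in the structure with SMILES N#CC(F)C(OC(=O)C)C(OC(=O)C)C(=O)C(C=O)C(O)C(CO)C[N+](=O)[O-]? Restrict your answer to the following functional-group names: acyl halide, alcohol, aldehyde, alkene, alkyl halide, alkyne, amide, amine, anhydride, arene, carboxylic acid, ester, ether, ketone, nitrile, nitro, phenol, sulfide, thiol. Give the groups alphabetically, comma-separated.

alcohol, aldehyde, alkyl halide, ester, ketone, nitrile, nitro

Working along the chain:
  N≡C: N≡C–: carbon triple-bonded to nitrogen → nitrile.
  CH(F): halogen on an sp³ carbon → alkyl halide.
  CH(OCOCH3): pendant –OC(=O)CH3: an acyloxy group → ester.
  CH(OCOCH3): pendant –OC(=O)CH3: an acyloxy group → ester.
  CO: –C(=O)– with carbon on both sides → ketone.
  CH(CHO): pendant –CHO: carbonyl C bonded to C and H → aldehyde.
  CH(OH): –OH on an sp³ carbon → alcohol (secondary).
  CH(CH2OH): pendant –CH2OH on an sp³ backbone C → alcohol.
  CH2NO2: –NO2 on carbon → nitro group.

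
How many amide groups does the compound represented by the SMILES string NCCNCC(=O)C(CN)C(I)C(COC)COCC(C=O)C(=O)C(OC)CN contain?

–NH2 on an sp³ carbon with no adjacent C=O → amine.
C–N–C with sp³ carbons and no adjacent C=O → amine (secondary).
–C(=O)– with carbon on both sides → ketone.
pendant –CH2NH2: N on sp³ C, no adjacent C=O → amine.
halogen on an sp³ carbon → alkyl halide.
pendant –CH2OCH3: C–O–C linkage → ether.
C–O–C with sp³ carbons on both sides and no adjacent C=O → ether.
pendant –CHO: carbonyl C bonded to C and H → aldehyde.
–C(=O)– with carbon on both sides → ketone.
pendant –OCH3: C–O–C with sp³ C, no adjacent C=O → ether.
–NH2 on an sp³ carbon with no adjacent C=O → amine.
No segment is a amide: H2NCH2 is amine, not amide; CH2NHCH2 is amine, not amide; CH(CH2NH2) is amine, not amide. → 0.

0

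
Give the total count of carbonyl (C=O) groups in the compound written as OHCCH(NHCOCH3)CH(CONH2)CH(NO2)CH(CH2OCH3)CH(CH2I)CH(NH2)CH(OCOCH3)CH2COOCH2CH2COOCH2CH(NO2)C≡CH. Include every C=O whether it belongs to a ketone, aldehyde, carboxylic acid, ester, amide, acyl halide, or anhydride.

6

OHC: aldehyde, 1 C=O (running total 1).
CH(NHCOCH3): amide, 1 C=O (running total 2).
CH(CONH2): amide, 1 C=O (running total 3).
CH(OCOCH3): ester, 1 C=O (running total 4).
CH2COOCH2: ester, 1 C=O (running total 5).
CH2COOCH2: ester, 1 C=O (running total 6).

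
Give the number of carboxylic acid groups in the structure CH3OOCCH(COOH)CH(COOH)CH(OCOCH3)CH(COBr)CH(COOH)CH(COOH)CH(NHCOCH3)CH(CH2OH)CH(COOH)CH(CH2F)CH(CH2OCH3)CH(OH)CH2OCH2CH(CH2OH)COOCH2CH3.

5

Taking each segment in turn:
  CH3OOC: CH3O–C(=O)–: carbonyl C bonded to C and to –OCH3 → ester (not ketone + ether).
  CH(COOH): pendant –COOH: carbonyl C bonded to C and –OH → carboxylic acid.
  CH(COOH): pendant –COOH: carbonyl C bonded to C and –OH → carboxylic acid.
  CH(OCOCH3): pendant –OC(=O)CH3: an acyloxy group → ester.
  CH(COBr): pendant –C(=O)X: carbonyl C bonded to C and halogen → acyl halide.
  CH(COOH): pendant –COOH: carbonyl C bonded to C and –OH → carboxylic acid.
  CH(COOH): pendant –COOH: carbonyl C bonded to C and –OH → carboxylic acid.
  CH(NHCOCH3): pendant –NHC(=O)CH3: N bonded to a carbonyl → amide (not amine).
  CH(CH2OH): pendant –CH2OH on an sp³ backbone C → alcohol.
  CH(COOH): pendant –COOH: carbonyl C bonded to C and –OH → carboxylic acid.
  CH(CH2F): pendant –CH2X: halogen on sp³ carbon → alkyl halide.
  CH(CH2OCH3): pendant –CH2OCH3: C–O–C linkage → ether.
  CH(OH): –OH on an sp³ carbon → alcohol (secondary).
  CH2OCH2: C–O–C with sp³ carbons on both sides and no adjacent C=O → ether.
  CH(CH2OH): pendant –CH2OH on an sp³ backbone C → alcohol.
  COOCH2CH3: –C(=O)OCH2CH3: carbonyl C bonded to C and to –OEt → ester.
Carboxylic acid appears at: CH(COOH), CH(COOH), CH(COOH), CH(COOH), CH(COOH) → 5.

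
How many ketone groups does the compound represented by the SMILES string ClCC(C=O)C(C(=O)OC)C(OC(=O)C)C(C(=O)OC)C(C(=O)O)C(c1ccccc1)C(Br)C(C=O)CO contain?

halogen on an sp³ carbon → alkyl halide.
pendant –CHO: carbonyl C bonded to C and H → aldehyde.
pendant –COOCH3: carbonyl C bonded to C and –OCH3 → ester.
pendant –OC(=O)CH3: an acyloxy group → ester.
pendant –COOCH3: carbonyl C bonded to C and –OCH3 → ester.
pendant –COOH: carbonyl C bonded to C and –OH → carboxylic acid.
pendant –C6H5: benzene ring → arene.
halogen on an sp³ carbon → alkyl halide.
pendant –CHO: carbonyl C bonded to C and H → aldehyde.
–OH on an sp³ carbon → alcohol.
No segment is a ketone: CH(CHO) is aldehyde, not ketone; CH(COOCH3) is ester, not ketone; CH(OCOCH3) is ester, not ketone. → 0.

0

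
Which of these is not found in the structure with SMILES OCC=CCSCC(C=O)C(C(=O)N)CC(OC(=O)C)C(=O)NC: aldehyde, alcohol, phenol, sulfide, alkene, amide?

amide: present (CH(CONH2) — pendant –CONH2: carbonyl C bonded to C and N → amide).
aldehyde: present (CH(CHO) — pendant –CHO: carbonyl C bonded to C and H → aldehyde).
alcohol: present (HOCH2 — HO– on an sp³ carbon → alcohol).
sulfide: present (CH2SCH2 — C–S–C linkage → sulfide (thioether)).
alkene: present (CH=CH — C=C double bond → alkene).
phenol: absent. In HOCH2, the –OH is on an sp³ carbon, not on an aromatic ring, so it is an alcohol.

phenol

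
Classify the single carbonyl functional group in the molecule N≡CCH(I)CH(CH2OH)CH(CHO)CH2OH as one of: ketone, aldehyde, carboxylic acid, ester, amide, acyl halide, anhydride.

The carbonyl is in the CH(CHO) segment: pendant –CHO: carbonyl C bonded to C and H → aldehyde.

aldehyde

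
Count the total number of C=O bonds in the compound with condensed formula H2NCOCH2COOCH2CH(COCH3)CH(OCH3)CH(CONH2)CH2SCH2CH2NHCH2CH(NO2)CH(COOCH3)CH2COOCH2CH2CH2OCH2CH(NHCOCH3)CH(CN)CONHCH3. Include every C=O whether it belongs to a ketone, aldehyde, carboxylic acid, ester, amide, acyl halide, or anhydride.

8

H2NCO: amide, 1 C=O (running total 1).
CH2COOCH2: ester, 1 C=O (running total 2).
CH(COCH3): ketone, 1 C=O (running total 3).
CH(CONH2): amide, 1 C=O (running total 4).
CH(COOCH3): ester, 1 C=O (running total 5).
CH2COOCH2: ester, 1 C=O (running total 6).
CH(NHCOCH3): amide, 1 C=O (running total 7).
CONHCH3: amide, 1 C=O (running total 8).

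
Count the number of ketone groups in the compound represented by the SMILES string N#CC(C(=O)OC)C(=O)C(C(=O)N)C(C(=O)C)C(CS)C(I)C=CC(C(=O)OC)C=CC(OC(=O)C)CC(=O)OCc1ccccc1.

2

Reading the structure from left to right:
  N≡C: N≡C–: carbon triple-bonded to nitrogen → nitrile.
  CH(COOCH3): pendant –COOCH3: carbonyl C bonded to C and –OCH3 → ester.
  CO: –C(=O)– with carbon on both sides → ketone.
  CH(CONH2): pendant –CONH2: carbonyl C bonded to C and N → amide.
  CH(COCH3): pendant –COCH3: carbonyl C bonded to two carbons → ketone.
  CH(CH2SH): pendant –CH2SH → thiol.
  CH(I): halogen on an sp³ carbon → alkyl halide.
  CH=CH: C=C double bond → alkene.
  CH(COOCH3): pendant –COOCH3: carbonyl C bonded to C and –OCH3 → ester.
  CH=CH: C=C double bond → alkene.
  CH(OCOCH3): pendant –OC(=O)CH3: an acyloxy group → ester.
  CH2COOCH2: –C(=O)–O–C with C on the carbonyl side → ester.
  C6H5: –C6H5 phenyl ring → arene.
Ketone appears at: CO, CH(COCH3) → 2.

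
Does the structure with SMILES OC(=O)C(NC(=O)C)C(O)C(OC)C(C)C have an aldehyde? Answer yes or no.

no

–COOH: carbonyl C bonded to –OH and C → carboxylic acid (the –OH is not a separate alcohol).
pendant –NHC(=O)CH3: N bonded to a carbonyl → amide (not amine).
–OH on an sp³ carbon → alcohol (secondary).
pendant –OCH3: C–O–C with sp³ C, no adjacent C=O → ether.
In HOOC, the carbonyl carbon bears –OH, not –H, so it is a carboxylic acid.
The groups actually present are: alcohol, amide, carboxylic acid, ether.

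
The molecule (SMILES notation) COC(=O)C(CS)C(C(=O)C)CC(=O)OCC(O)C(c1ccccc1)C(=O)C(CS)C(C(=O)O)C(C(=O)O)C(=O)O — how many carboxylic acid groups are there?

3

Reading the structure from left to right:
  CH3OOC: CH3O–C(=O)–: carbonyl C bonded to C and to –OCH3 → ester (not ketone + ether).
  CH(CH2SH): pendant –CH2SH → thiol.
  CH(COCH3): pendant –COCH3: carbonyl C bonded to two carbons → ketone.
  CH2COOCH2: –C(=O)–O–C with C on the carbonyl side → ester.
  CH(OH): –OH on an sp³ carbon → alcohol (secondary).
  CH(C6H5): pendant –C6H5: benzene ring → arene.
  CO: –C(=O)– with carbon on both sides → ketone.
  CH(CH2SH): pendant –CH2SH → thiol.
  CH(COOH): pendant –COOH: carbonyl C bonded to C and –OH → carboxylic acid.
  CH(COOH): pendant –COOH: carbonyl C bonded to C and –OH → carboxylic acid.
  COOH: –COOH: carbonyl C bonded to –OH and C → carboxylic acid (the –OH is not a separate alcohol).
Carboxylic acid appears at: CH(COOH), CH(COOH), COOH → 3.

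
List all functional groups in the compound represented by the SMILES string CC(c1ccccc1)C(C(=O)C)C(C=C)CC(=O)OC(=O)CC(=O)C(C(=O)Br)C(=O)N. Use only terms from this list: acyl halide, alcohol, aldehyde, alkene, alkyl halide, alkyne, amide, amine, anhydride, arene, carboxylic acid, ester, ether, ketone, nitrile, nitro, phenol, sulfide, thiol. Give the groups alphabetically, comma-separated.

acyl halide, alkene, amide, anhydride, arene, ketone

Working along the chain:
  CH(C6H5): pendant –C6H5: benzene ring → arene.
  CH(COCH3): pendant –COCH3: carbonyl C bonded to two carbons → ketone.
  CH(CH=CH2): pendant –CH=CH2: C=C double bond → alkene.
  CH2CO-O-COCH2: two acyl groups sharing one oxygen, –C(=O)–O–C(=O)– → anhydride.
  CO: –C(=O)– with carbon on both sides → ketone.
  CH(COBr): pendant –C(=O)X: carbonyl C bonded to C and halogen → acyl halide.
  CONH2: –C(=O)NH2: carbonyl C bonded to C and to N → amide (the N is not a separate amine).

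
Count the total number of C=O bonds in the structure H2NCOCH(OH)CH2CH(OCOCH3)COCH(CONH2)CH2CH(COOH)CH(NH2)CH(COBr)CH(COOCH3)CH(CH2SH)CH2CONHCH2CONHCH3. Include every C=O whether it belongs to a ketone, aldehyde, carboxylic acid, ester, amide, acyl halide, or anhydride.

H2NCO: amide, 1 C=O (running total 1).
CH(OCOCH3): ester, 1 C=O (running total 2).
CO: ketone, 1 C=O (running total 3).
CH(CONH2): amide, 1 C=O (running total 4).
CH(COOH): carboxylic acid, 1 C=O (running total 5).
CH(COBr): acyl halide, 1 C=O (running total 6).
CH(COOCH3): ester, 1 C=O (running total 7).
CH2CONHCH2: amide, 1 C=O (running total 8).
CONHCH3: amide, 1 C=O (running total 9).

9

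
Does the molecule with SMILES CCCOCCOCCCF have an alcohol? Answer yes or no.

C–O–C with sp³ carbons on both sides and no adjacent C=O → ether.
C–O–C with sp³ carbons on both sides and no adjacent C=O → ether.
halogen on an sp³ carbon → alkyl halide.
The groups actually present are: alkyl halide, ether.

no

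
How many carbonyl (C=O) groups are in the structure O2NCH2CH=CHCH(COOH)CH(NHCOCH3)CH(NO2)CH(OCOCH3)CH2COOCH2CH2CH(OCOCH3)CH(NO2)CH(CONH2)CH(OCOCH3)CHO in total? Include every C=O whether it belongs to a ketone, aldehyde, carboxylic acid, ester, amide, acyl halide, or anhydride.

CH(COOH): carboxylic acid, 1 C=O (running total 1).
CH(NHCOCH3): amide, 1 C=O (running total 2).
CH(OCOCH3): ester, 1 C=O (running total 3).
CH2COOCH2: ester, 1 C=O (running total 4).
CH(OCOCH3): ester, 1 C=O (running total 5).
CH(CONH2): amide, 1 C=O (running total 6).
CH(OCOCH3): ester, 1 C=O (running total 7).
CHO: aldehyde, 1 C=O (running total 8).

8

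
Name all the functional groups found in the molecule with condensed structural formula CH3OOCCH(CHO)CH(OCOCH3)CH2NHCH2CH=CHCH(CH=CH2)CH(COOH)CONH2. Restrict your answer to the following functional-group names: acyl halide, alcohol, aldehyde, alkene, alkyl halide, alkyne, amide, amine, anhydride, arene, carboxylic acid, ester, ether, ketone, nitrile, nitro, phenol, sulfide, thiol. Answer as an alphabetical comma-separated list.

CH3O–C(=O)–: carbonyl C bonded to C and to –OCH3 → ester (not ketone + ether).
pendant –CHO: carbonyl C bonded to C and H → aldehyde.
pendant –OC(=O)CH3: an acyloxy group → ester.
C–N–C with sp³ carbons and no adjacent C=O → amine (secondary).
C=C double bond → alkene.
pendant –CH=CH2: C=C double bond → alkene.
pendant –COOH: carbonyl C bonded to C and –OH → carboxylic acid.
–C(=O)NH2: carbonyl C bonded to C and to N → amide (the N is not a separate amine).

aldehyde, alkene, amide, amine, carboxylic acid, ester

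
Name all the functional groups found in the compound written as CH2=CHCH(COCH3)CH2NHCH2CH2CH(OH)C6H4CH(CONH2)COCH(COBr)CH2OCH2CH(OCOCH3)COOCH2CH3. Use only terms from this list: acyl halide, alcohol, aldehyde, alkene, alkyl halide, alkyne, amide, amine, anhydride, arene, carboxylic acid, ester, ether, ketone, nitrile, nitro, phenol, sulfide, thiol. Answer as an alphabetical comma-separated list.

Working along the chain:
  CH2=CH: C=C double bond → alkene.
  CH(COCH3): pendant –COCH3: carbonyl C bonded to two carbons → ketone.
  CH2NHCH2: C–N–C with sp³ carbons and no adjacent C=O → amine (secondary).
  CH(OH): –OH on an sp³ carbon → alcohol (secondary).
  C6H4: para-disubstituted benzene ring → arene.
  CH(CONH2): pendant –CONH2: carbonyl C bonded to C and N → amide.
  CO: –C(=O)– with carbon on both sides → ketone.
  CH(COBr): pendant –C(=O)X: carbonyl C bonded to C and halogen → acyl halide.
  CH2OCH2: C–O–C with sp³ carbons on both sides and no adjacent C=O → ether.
  CH(OCOCH3): pendant –OC(=O)CH3: an acyloxy group → ester.
  COOCH2CH3: –C(=O)OCH2CH3: carbonyl C bonded to C and to –OEt → ester.

acyl halide, alcohol, alkene, amide, amine, arene, ester, ether, ketone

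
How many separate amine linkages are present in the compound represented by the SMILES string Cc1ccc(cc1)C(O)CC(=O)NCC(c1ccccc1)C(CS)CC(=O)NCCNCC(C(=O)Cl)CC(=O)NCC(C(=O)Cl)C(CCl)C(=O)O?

1

para-disubstituted benzene ring → arene.
–OH on an sp³ carbon → alcohol (secondary).
–C(=O)–N– linkage → amide (the N is not an amine).
pendant –C6H5: benzene ring → arene.
pendant –CH2SH → thiol.
–C(=O)–N– linkage → amide (the N is not an amine).
C–N–C with sp³ carbons and no adjacent C=O → amine (secondary).
pendant –C(=O)X: carbonyl C bonded to C and halogen → acyl halide.
–C(=O)–N– linkage → amide (the N is not an amine).
pendant –C(=O)X: carbonyl C bonded to C and halogen → acyl halide.
pendant –CH2X: halogen on sp³ carbon → alkyl halide.
–COOH: carbonyl C bonded to –OH and C → carboxylic acid (the –OH is not a separate alcohol).
Amine appears at: CH2NHCH2 → 1.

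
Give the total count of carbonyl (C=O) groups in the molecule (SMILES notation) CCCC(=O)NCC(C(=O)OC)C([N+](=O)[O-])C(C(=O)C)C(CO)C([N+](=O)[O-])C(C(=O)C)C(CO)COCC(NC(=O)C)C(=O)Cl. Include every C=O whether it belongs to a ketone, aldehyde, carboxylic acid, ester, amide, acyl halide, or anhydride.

6

CH2CONHCH2: amide, 1 C=O (running total 1).
CH(COOCH3): ester, 1 C=O (running total 2).
CH(COCH3): ketone, 1 C=O (running total 3).
CH(COCH3): ketone, 1 C=O (running total 4).
CH(NHCOCH3): amide, 1 C=O (running total 5).
COCl: acyl halide, 1 C=O (running total 6).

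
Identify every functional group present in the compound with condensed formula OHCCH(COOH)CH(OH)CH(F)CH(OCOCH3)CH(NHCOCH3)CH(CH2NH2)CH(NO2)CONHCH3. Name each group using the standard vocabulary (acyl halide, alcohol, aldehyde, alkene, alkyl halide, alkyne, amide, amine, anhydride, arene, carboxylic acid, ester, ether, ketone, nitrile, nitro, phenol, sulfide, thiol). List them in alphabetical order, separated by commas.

alcohol, aldehyde, alkyl halide, amide, amine, carboxylic acid, ester, nitro

terminal –CHO: carbonyl C bonded to H and C → aldehyde.
pendant –COOH: carbonyl C bonded to C and –OH → carboxylic acid.
–OH on an sp³ carbon → alcohol (secondary).
halogen on an sp³ carbon → alkyl halide.
pendant –OC(=O)CH3: an acyloxy group → ester.
pendant –NHC(=O)CH3: N bonded to a carbonyl → amide (not amine).
pendant –CH2NH2: N on sp³ C, no adjacent C=O → amine.
–NO2 on an sp³ carbon → nitro (the N=O is not a carbonyl).
–C(=O)NHCH3: carbonyl C bonded to C and to N → amide (the N is not an amine).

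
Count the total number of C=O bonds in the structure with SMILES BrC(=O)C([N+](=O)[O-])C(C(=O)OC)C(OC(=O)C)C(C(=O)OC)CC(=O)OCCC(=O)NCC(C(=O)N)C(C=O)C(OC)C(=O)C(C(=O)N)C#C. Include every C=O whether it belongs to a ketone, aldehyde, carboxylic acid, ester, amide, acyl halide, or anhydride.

BrCO: acyl halide, 1 C=O (running total 1).
CH(COOCH3): ester, 1 C=O (running total 2).
CH(OCOCH3): ester, 1 C=O (running total 3).
CH(COOCH3): ester, 1 C=O (running total 4).
CH2COOCH2: ester, 1 C=O (running total 5).
CH2CONHCH2: amide, 1 C=O (running total 6).
CH(CONH2): amide, 1 C=O (running total 7).
CH(CHO): aldehyde, 1 C=O (running total 8).
CO: ketone, 1 C=O (running total 9).
CH(CONH2): amide, 1 C=O (running total 10).

10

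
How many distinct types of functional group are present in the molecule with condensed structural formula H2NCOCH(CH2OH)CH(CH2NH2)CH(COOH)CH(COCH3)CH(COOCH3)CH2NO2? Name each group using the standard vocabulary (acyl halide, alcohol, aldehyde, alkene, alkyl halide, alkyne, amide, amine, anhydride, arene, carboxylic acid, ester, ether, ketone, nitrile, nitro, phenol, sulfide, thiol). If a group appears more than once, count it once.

7

–C(=O)NH2: carbonyl C bonded to C and to N → amide (the N is not a separate amine).
pendant –CH2OH on an sp³ backbone C → alcohol.
pendant –CH2NH2: N on sp³ C, no adjacent C=O → amine.
pendant –COOH: carbonyl C bonded to C and –OH → carboxylic acid.
pendant –COCH3: carbonyl C bonded to two carbons → ketone.
pendant –COOCH3: carbonyl C bonded to C and –OCH3 → ester.
–NO2 on carbon → nitro group.
Distinct types present: alcohol, amide, amine, carboxylic acid, ester, ketone, nitro.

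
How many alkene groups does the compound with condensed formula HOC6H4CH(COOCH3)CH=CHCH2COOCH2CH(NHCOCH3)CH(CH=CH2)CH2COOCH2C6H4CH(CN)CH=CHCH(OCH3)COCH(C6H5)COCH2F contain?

3

Reading the structure from left to right:
  HOC6H4: –OH attached directly to an aromatic ring → phenol (not alcohol); the ring itself is an arene.
  CH(COOCH3): pendant –COOCH3: carbonyl C bonded to C and –OCH3 → ester.
  CH=CH: C=C double bond → alkene.
  CH2COOCH2: –C(=O)–O–C with C on the carbonyl side → ester.
  CH(NHCOCH3): pendant –NHC(=O)CH3: N bonded to a carbonyl → amide (not amine).
  CH(CH=CH2): pendant –CH=CH2: C=C double bond → alkene.
  CH2COOCH2: –C(=O)–O–C with C on the carbonyl side → ester.
  C6H4: para-disubstituted benzene ring → arene.
  CH(CN): pendant –C≡N: nitrile.
  CH=CH: C=C double bond → alkene.
  CH(OCH3): pendant –OCH3: C–O–C with sp³ C, no adjacent C=O → ether.
  CO: –C(=O)– with carbon on both sides → ketone.
  CH(C6H5): pendant –C6H5: benzene ring → arene.
  CO: –C(=O)– with carbon on both sides → ketone.
  CH2F: halogen on an sp³ carbon → alkyl halide.
Alkene appears at: CH=CH, CH(CH=CH2), CH=CH → 3.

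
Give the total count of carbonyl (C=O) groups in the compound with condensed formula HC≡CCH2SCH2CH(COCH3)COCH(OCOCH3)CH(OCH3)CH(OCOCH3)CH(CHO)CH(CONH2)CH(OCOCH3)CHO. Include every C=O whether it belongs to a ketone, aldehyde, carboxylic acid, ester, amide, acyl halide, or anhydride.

8

CH(COCH3): ketone, 1 C=O (running total 1).
CO: ketone, 1 C=O (running total 2).
CH(OCOCH3): ester, 1 C=O (running total 3).
CH(OCOCH3): ester, 1 C=O (running total 4).
CH(CHO): aldehyde, 1 C=O (running total 5).
CH(CONH2): amide, 1 C=O (running total 6).
CH(OCOCH3): ester, 1 C=O (running total 7).
CHO: aldehyde, 1 C=O (running total 8).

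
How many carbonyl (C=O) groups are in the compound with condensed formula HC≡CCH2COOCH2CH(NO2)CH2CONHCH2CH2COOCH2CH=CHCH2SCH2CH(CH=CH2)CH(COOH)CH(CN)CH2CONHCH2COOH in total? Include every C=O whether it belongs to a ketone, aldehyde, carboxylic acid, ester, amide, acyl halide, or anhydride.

6

CH2COOCH2: ester, 1 C=O (running total 1).
CH2CONHCH2: amide, 1 C=O (running total 2).
CH2COOCH2: ester, 1 C=O (running total 3).
CH(COOH): carboxylic acid, 1 C=O (running total 4).
CH2CONHCH2: amide, 1 C=O (running total 5).
COOH: carboxylic acid, 1 C=O (running total 6).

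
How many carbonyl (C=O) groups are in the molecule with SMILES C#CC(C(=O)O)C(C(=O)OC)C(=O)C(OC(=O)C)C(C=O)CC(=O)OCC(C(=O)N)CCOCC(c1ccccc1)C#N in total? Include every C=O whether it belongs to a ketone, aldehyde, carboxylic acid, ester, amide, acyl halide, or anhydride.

CH(COOH): carboxylic acid, 1 C=O (running total 1).
CH(COOCH3): ester, 1 C=O (running total 2).
CO: ketone, 1 C=O (running total 3).
CH(OCOCH3): ester, 1 C=O (running total 4).
CH(CHO): aldehyde, 1 C=O (running total 5).
CH2COOCH2: ester, 1 C=O (running total 6).
CH(CONH2): amide, 1 C=O (running total 7).

7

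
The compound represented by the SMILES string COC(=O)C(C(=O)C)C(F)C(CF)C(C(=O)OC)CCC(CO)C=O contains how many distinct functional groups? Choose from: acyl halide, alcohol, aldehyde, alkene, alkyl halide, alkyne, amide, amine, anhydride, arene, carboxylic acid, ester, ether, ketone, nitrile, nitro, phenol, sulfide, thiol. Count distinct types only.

5

CH3O–C(=O)–: carbonyl C bonded to C and to –OCH3 → ester (not ketone + ether).
pendant –COCH3: carbonyl C bonded to two carbons → ketone.
halogen on an sp³ carbon → alkyl halide.
pendant –CH2X: halogen on sp³ carbon → alkyl halide.
pendant –COOCH3: carbonyl C bonded to C and –OCH3 → ester.
pendant –CH2OH on an sp³ backbone C → alcohol.
terminal –CHO: carbonyl C bonded to H and C → aldehyde.
Distinct types present: alcohol, aldehyde, alkyl halide, ester, ketone.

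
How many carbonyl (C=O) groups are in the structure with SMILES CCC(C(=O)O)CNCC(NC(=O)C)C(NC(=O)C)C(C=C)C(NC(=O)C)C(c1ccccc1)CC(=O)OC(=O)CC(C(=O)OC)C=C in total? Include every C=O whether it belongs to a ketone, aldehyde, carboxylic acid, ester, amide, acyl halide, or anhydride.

CH(COOH): carboxylic acid, 1 C=O (running total 1).
CH(NHCOCH3): amide, 1 C=O (running total 2).
CH(NHCOCH3): amide, 1 C=O (running total 3).
CH(NHCOCH3): amide, 1 C=O (running total 4).
CH2CO-O-COCH2: anhydride, 2 C=O (running total 6).
CH(COOCH3): ester, 1 C=O (running total 7).

7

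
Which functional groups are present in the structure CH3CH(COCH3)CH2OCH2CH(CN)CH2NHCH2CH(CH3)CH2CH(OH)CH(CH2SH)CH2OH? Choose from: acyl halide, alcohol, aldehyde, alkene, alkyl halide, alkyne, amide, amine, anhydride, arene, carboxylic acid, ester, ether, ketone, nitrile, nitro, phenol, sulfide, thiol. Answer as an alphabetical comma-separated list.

pendant –COCH3: carbonyl C bonded to two carbons → ketone.
C–O–C with sp³ carbons on both sides and no adjacent C=O → ether.
pendant –C≡N: nitrile.
C–N–C with sp³ carbons and no adjacent C=O → amine (secondary).
–OH on an sp³ carbon → alcohol (secondary).
pendant –CH2SH → thiol.
–OH on an sp³ carbon → alcohol.

alcohol, amine, ether, ketone, nitrile, thiol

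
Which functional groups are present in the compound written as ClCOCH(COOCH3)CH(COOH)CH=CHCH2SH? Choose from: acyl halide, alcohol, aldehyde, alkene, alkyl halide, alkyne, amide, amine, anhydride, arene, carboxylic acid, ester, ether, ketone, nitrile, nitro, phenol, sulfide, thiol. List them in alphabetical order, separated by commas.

–C(=O)Cl: carbonyl C bonded to C and to a halogen → acyl halide (not alkyl halide).
pendant –COOCH3: carbonyl C bonded to C and –OCH3 → ester.
pendant –COOH: carbonyl C bonded to C and –OH → carboxylic acid.
C=C double bond → alkene.
–SH on an sp³ carbon → thiol.

acyl halide, alkene, carboxylic acid, ester, thiol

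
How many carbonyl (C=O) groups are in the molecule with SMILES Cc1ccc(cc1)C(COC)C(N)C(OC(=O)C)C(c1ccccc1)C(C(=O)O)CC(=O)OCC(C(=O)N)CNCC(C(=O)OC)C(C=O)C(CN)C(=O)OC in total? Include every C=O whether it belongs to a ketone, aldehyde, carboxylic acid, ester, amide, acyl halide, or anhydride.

7

CH(OCOCH3): ester, 1 C=O (running total 1).
CH(COOH): carboxylic acid, 1 C=O (running total 2).
CH2COOCH2: ester, 1 C=O (running total 3).
CH(CONH2): amide, 1 C=O (running total 4).
CH(COOCH3): ester, 1 C=O (running total 5).
CH(CHO): aldehyde, 1 C=O (running total 6).
COOCH3: ester, 1 C=O (running total 7).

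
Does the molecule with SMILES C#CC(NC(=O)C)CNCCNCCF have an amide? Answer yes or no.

yes

Taking each segment in turn:
  HC≡C: C≡C triple bond → alkyne.
  CH(NHCOCH3): pendant –NHC(=O)CH3: N bonded to a carbonyl → amide (not amine).
  CH2NHCH2: C–N–C with sp³ carbons and no adjacent C=O → amine (secondary).
  CH2NHCH2: C–N–C with sp³ carbons and no adjacent C=O → amine (secondary).
  CH2F: halogen on an sp³ carbon → alkyl halide.
The CH(NHCOCH3) segment supplies the amide: pendant –NHC(=O)CH3: N bonded to a carbonyl → amide (not amine).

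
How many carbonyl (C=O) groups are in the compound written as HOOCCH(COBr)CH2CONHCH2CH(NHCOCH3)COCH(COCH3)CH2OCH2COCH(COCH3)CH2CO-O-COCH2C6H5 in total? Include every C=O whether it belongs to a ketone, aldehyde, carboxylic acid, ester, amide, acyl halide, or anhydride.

10

HOOC: carboxylic acid, 1 C=O (running total 1).
CH(COBr): acyl halide, 1 C=O (running total 2).
CH2CONHCH2: amide, 1 C=O (running total 3).
CH(NHCOCH3): amide, 1 C=O (running total 4).
CO: ketone, 1 C=O (running total 5).
CH(COCH3): ketone, 1 C=O (running total 6).
CO: ketone, 1 C=O (running total 7).
CH(COCH3): ketone, 1 C=O (running total 8).
CH2CO-O-COCH2: anhydride, 2 C=O (running total 10).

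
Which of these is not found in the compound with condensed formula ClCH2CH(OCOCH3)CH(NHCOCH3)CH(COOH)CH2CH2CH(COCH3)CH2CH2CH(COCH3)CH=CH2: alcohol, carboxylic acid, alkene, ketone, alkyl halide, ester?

alkene: present (CH=CH2 — C=C double bond → alkene).
ketone: present (CH(COCH3) — pendant –COCH3: carbonyl C bonded to two carbons → ketone).
alkyl halide: present (ClCH2 — halogen on an sp³ carbon → alkyl halide).
ester: present (CH(OCOCH3) — pendant –OC(=O)CH3: an acyloxy group → ester).
carboxylic acid: present (CH(COOH) — pendant –COOH: carbonyl C bonded to C and –OH → carboxylic acid).
alcohol: absent. In CH(COOH), the –OH sits on a carbonyl carbon, making it part of a carboxylic acid, not an alcohol.

alcohol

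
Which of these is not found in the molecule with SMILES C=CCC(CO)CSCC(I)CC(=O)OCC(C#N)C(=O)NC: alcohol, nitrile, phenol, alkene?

alcohol: present (CH(CH2OH) — pendant –CH2OH on an sp³ backbone C → alcohol).
nitrile: present (CH(CN) — pendant –C≡N: nitrile).
alkene: present (CH2=CH — C=C double bond → alkene).
phenol: absent. In CH(CH2OH), the –OH is on an sp³ carbon, not on an aromatic ring, so it is an alcohol.

phenol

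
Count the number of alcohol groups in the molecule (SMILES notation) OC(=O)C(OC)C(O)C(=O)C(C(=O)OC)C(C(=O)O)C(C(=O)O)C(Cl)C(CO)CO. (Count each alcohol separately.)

Reading the structure from left to right:
  HOOC: –COOH: carbonyl C bonded to –OH and C → carboxylic acid (the –OH is not a separate alcohol).
  CH(OCH3): pendant –OCH3: C–O–C with sp³ C, no adjacent C=O → ether.
  CH(OH): –OH on an sp³ carbon → alcohol (secondary).
  CO: –C(=O)– with carbon on both sides → ketone.
  CH(COOCH3): pendant –COOCH3: carbonyl C bonded to C and –OCH3 → ester.
  CH(COOH): pendant –COOH: carbonyl C bonded to C and –OH → carboxylic acid.
  CH(COOH): pendant –COOH: carbonyl C bonded to C and –OH → carboxylic acid.
  CH(Cl): halogen on an sp³ carbon → alkyl halide.
  CH(CH2OH): pendant –CH2OH on an sp³ backbone C → alcohol.
  CH2OH: –OH on an sp³ carbon → alcohol.
Alcohol appears at: CH(OH), CH(CH2OH), CH2OH → 3.

3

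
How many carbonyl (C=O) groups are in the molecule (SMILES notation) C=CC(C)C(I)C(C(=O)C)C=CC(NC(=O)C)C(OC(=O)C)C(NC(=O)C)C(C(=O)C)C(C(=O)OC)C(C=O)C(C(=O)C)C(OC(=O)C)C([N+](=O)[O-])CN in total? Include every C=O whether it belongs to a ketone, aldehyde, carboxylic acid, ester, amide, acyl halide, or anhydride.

9

CH(COCH3): ketone, 1 C=O (running total 1).
CH(NHCOCH3): amide, 1 C=O (running total 2).
CH(OCOCH3): ester, 1 C=O (running total 3).
CH(NHCOCH3): amide, 1 C=O (running total 4).
CH(COCH3): ketone, 1 C=O (running total 5).
CH(COOCH3): ester, 1 C=O (running total 6).
CH(CHO): aldehyde, 1 C=O (running total 7).
CH(COCH3): ketone, 1 C=O (running total 8).
CH(OCOCH3): ester, 1 C=O (running total 9).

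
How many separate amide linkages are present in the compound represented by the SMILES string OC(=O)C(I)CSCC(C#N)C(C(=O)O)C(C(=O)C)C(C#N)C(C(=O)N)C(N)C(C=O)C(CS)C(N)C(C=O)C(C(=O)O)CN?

–COOH: carbonyl C bonded to –OH and C → carboxylic acid (the –OH is not a separate alcohol).
halogen on an sp³ carbon → alkyl halide.
C–S–C linkage → sulfide (thioether).
pendant –C≡N: nitrile.
pendant –COOH: carbonyl C bonded to C and –OH → carboxylic acid.
pendant –COCH3: carbonyl C bonded to two carbons → ketone.
pendant –C≡N: nitrile.
pendant –CONH2: carbonyl C bonded to C and N → amide.
–NH2 on an sp³ carbon with no adjacent C=O → amine.
pendant –CHO: carbonyl C bonded to C and H → aldehyde.
pendant –CH2SH → thiol.
–NH2 on an sp³ carbon with no adjacent C=O → amine.
pendant –CHO: carbonyl C bonded to C and H → aldehyde.
pendant –COOH: carbonyl C bonded to C and –OH → carboxylic acid.
–NH2 on an sp³ carbon with no adjacent C=O → amine.
Amide appears at: CH(CONH2) → 1.

1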